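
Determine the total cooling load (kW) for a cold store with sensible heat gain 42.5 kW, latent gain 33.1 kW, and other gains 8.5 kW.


Q_total = Q_s + Q_l + Q_misc
Q_total = 42.5 + 33.1 + 8.5
Q_total = 84.1 kW

84.1


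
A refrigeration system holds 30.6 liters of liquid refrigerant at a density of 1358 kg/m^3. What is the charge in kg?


Charge = V * rho / 1000
Charge = 30.6 * 1358 / 1000
Charge = 41.55 kg

41.55


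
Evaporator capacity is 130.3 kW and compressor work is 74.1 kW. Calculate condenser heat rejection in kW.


Q_cond = Q_evap + W
Q_cond = 130.3 + 74.1
Q_cond = 204.4 kW

204.4


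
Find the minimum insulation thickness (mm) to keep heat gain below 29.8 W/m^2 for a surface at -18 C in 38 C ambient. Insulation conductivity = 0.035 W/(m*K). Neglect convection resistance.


dT = 38 - (-18) = 56 K
thickness = k * dT / q_max * 1000
thickness = 0.035 * 56 / 29.8 * 1000
thickness = 65.8 mm

65.8


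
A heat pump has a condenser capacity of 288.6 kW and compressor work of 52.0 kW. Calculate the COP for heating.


COP_hp = Q_cond / W
COP_hp = 288.6 / 52.0
COP_hp = 5.55

5.55


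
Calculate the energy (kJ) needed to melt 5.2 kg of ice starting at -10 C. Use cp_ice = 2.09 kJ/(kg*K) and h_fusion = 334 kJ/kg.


Sensible heat = cp * dT = 2.09 * 10 = 20.9 kJ/kg
Total per kg = 20.9 + 334 = 354.9 kJ/kg
Q = m * total = 5.2 * 354.9
Q = 1845.5 kJ

1845.5


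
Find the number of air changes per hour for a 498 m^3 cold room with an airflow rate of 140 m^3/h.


ACH = flow / volume
ACH = 140 / 498
ACH = 0.281

0.281


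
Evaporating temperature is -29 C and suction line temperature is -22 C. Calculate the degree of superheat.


Superheat = T_suction - T_evap
Superheat = -22 - (-29)
Superheat = 7 K

7


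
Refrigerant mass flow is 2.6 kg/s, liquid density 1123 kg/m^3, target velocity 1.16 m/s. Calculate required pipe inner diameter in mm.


A = m_dot / (rho * v) = 2.6 / (1123 * 1.16) = 0.001995885405 m^2
d = sqrt(4*A/pi) * 1000
d = 50.4 mm

50.4


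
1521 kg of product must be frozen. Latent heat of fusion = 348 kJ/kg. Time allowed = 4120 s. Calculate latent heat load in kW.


Q_lat = m * h_fg / t
Q_lat = 1521 * 348 / 4120
Q_lat = 128.47 kW

128.47


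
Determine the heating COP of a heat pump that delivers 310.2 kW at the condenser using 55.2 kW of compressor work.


COP_hp = Q_cond / W
COP_hp = 310.2 / 55.2
COP_hp = 5.62

5.62


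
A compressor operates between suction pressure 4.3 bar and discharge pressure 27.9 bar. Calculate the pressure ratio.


PR = P_high / P_low
PR = 27.9 / 4.3
PR = 6.488

6.488


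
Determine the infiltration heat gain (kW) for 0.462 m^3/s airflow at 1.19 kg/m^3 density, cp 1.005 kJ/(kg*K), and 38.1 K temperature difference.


Q = V_dot * rho * cp * dT
Q = 0.462 * 1.19 * 1.005 * 38.1
Q = 21.051 kW

21.051


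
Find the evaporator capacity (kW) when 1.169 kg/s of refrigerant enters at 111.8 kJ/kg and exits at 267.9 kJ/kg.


dh = 267.9 - 111.8 = 156.1 kJ/kg
Q_evap = m_dot * dh = 1.169 * 156.1
Q_evap = 182.48 kW

182.48


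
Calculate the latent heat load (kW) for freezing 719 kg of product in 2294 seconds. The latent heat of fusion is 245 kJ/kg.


Q_lat = m * h_fg / t
Q_lat = 719 * 245 / 2294
Q_lat = 76.79 kW

76.79


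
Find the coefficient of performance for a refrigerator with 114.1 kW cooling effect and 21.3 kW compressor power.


COP = Q_evap / W
COP = 114.1 / 21.3
COP = 5.357

5.357


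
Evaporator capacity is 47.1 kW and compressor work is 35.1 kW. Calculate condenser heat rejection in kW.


Q_cond = Q_evap + W
Q_cond = 47.1 + 35.1
Q_cond = 82.2 kW

82.2


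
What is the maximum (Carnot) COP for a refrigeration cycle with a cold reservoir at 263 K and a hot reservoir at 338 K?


dT = 338 - 263 = 75 K
COP_carnot = T_cold / dT = 263 / 75
COP_carnot = 3.507

3.507


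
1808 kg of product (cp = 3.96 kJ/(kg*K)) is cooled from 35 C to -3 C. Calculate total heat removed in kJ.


dT = 35 - (-3) = 38 K
Q = m * cp * dT = 1808 * 3.96 * 38
Q = 272068 kJ

272068


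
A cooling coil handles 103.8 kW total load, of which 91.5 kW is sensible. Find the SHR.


SHR = Q_sensible / Q_total
SHR = 91.5 / 103.8
SHR = 0.882

0.882


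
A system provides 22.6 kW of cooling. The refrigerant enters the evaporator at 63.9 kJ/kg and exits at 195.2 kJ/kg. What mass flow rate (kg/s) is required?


dh = 195.2 - 63.9 = 131.3 kJ/kg
m_dot = Q / dh = 22.6 / 131.3 = 0.1721 kg/s

0.1721


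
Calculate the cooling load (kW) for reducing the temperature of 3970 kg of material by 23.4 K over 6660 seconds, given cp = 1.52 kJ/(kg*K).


Q = m * cp * dT / t
Q = 3970 * 1.52 * 23.4 / 6660
Q = 21.202 kW

21.202


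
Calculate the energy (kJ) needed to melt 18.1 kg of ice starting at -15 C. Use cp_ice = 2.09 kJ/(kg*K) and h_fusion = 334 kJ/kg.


Sensible heat = cp * dT = 2.09 * 15 = 31.35 kJ/kg
Total per kg = 31.35 + 334 = 365.35 kJ/kg
Q = m * total = 18.1 * 365.35
Q = 6612.8 kJ

6612.8


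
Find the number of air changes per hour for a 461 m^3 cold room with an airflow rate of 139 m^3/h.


ACH = flow / volume
ACH = 139 / 461
ACH = 0.302

0.302


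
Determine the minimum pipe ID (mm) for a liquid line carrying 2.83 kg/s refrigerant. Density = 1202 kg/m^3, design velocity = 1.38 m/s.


A = m_dot / (rho * v) = 2.83 / (1202 * 1.38) = 0.001706093709 m^2
d = sqrt(4*A/pi) * 1000
d = 46.6 mm

46.6


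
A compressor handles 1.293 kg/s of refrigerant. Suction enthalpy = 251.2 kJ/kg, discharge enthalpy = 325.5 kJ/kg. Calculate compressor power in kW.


dh = 325.5 - 251.2 = 74.3 kJ/kg
W = m_dot * dh = 1.293 * 74.3 = 96.07 kW

96.07


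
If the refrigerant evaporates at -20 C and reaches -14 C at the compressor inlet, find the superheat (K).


Superheat = T_suction - T_evap
Superheat = -14 - (-20)
Superheat = 6 K

6


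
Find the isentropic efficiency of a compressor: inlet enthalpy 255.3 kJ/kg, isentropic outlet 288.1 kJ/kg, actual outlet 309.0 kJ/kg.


dh_ideal = 288.1 - 255.3 = 32.8 kJ/kg
dh_actual = 309.0 - 255.3 = 53.7 kJ/kg
eta_s = dh_ideal / dh_actual = 32.8 / 53.7
eta_s = 0.6108

0.6108


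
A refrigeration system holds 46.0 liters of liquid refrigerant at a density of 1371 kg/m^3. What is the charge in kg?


Charge = V * rho / 1000
Charge = 46.0 * 1371 / 1000
Charge = 63.07 kg

63.07


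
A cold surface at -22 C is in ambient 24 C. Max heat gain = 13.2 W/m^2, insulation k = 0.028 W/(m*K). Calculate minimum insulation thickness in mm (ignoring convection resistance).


dT = 24 - (-22) = 46 K
thickness = k * dT / q_max * 1000
thickness = 0.028 * 46 / 13.2 * 1000
thickness = 97.6 mm

97.6


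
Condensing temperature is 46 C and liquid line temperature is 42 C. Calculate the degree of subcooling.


Subcooling = T_cond - T_liquid
Subcooling = 46 - 42
Subcooling = 4 K

4


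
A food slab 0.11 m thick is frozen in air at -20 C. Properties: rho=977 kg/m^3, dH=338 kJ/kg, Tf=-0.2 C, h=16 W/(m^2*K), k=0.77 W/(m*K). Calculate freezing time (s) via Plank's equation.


dT = -0.2 - (-20) = 19.8 K
term1 = a/(2h) = 0.11/(2*16) = 0.0034375
term2 = a^2/(8k) = 0.11^2/(8*0.77) = 0.001964285714
t = rho*dH*1000/dT * (term1 + term2)
t = 977*338*1000/19.8 * (0.0034375 + 0.001964285714)
t = 90091 s

90091


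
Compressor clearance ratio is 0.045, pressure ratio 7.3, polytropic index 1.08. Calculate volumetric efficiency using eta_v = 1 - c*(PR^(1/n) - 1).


PR^(1/n) = 7.3^(1/1.08) = 6.30047102
eta_v = 1 - 0.045 * (6.30047102 - 1)
eta_v = 0.7615

0.7615


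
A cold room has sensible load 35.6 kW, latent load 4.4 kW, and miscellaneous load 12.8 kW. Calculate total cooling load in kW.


Q_total = Q_s + Q_l + Q_misc
Q_total = 35.6 + 4.4 + 12.8
Q_total = 52.8 kW

52.8


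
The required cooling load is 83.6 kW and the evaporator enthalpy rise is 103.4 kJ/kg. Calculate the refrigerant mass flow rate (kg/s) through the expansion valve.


m_dot = Q / dh
m_dot = 83.6 / 103.4
m_dot = 0.8085 kg/s

0.8085


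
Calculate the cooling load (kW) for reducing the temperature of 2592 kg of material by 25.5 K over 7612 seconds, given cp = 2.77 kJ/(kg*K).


Q = m * cp * dT / t
Q = 2592 * 2.77 * 25.5 / 7612
Q = 24.052 kW

24.052


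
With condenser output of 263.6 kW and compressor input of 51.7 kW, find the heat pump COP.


COP_hp = Q_cond / W
COP_hp = 263.6 / 51.7
COP_hp = 5.099

5.099


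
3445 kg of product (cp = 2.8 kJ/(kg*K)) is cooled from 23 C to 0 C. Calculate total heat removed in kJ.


dT = 23 - (0) = 23 K
Q = m * cp * dT = 3445 * 2.8 * 23
Q = 221858 kJ

221858


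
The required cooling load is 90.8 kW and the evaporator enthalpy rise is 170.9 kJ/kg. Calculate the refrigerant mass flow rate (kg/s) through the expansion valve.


m_dot = Q / dh
m_dot = 90.8 / 170.9
m_dot = 0.5313 kg/s

0.5313


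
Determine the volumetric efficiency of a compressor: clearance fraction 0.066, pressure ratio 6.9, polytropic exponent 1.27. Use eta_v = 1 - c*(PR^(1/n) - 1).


PR^(1/n) = 6.9^(1/1.27) = 4.57626426
eta_v = 1 - 0.066 * (4.57626426 - 1)
eta_v = 0.764

0.764


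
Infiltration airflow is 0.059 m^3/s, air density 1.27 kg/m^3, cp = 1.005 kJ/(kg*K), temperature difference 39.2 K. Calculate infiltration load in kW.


Q = V_dot * rho * cp * dT
Q = 0.059 * 1.27 * 1.005 * 39.2
Q = 2.952 kW

2.952


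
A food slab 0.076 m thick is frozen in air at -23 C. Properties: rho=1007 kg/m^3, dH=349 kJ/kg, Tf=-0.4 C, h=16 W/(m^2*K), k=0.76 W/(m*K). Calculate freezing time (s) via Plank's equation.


dT = -0.4 - (-23) = 22.6 K
term1 = a/(2h) = 0.076/(2*16) = 0.002375
term2 = a^2/(8k) = 0.076^2/(8*0.76) = 0.00095
t = rho*dH*1000/dT * (term1 + term2)
t = 1007*349*1000/22.6 * (0.002375 + 0.00095)
t = 51706 s

51706


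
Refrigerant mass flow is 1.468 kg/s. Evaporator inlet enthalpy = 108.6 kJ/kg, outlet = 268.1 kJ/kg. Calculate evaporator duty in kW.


dh = 268.1 - 108.6 = 159.5 kJ/kg
Q_evap = m_dot * dh = 1.468 * 159.5
Q_evap = 234.15 kW

234.15


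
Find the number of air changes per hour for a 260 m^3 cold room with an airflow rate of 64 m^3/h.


ACH = flow / volume
ACH = 64 / 260
ACH = 0.246

0.246


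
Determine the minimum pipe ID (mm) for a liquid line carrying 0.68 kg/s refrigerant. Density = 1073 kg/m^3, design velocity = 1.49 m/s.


A = m_dot / (rho * v) = 0.68 / (1073 * 1.49) = 0.0004253269701 m^2
d = sqrt(4*A/pi) * 1000
d = 23.3 mm

23.3


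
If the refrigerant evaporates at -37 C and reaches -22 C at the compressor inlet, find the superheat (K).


Superheat = T_suction - T_evap
Superheat = -22 - (-37)
Superheat = 15 K

15


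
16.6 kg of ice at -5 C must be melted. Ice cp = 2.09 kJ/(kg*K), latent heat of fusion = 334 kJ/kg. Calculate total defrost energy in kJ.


Sensible heat = cp * dT = 2.09 * 5 = 10.45 kJ/kg
Total per kg = 10.45 + 334 = 344.45 kJ/kg
Q = m * total = 16.6 * 344.45
Q = 5717.9 kJ

5717.9


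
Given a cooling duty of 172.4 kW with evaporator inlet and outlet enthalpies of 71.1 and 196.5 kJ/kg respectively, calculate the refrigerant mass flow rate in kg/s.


dh = 196.5 - 71.1 = 125.4 kJ/kg
m_dot = Q / dh = 172.4 / 125.4 = 1.3748 kg/s

1.3748


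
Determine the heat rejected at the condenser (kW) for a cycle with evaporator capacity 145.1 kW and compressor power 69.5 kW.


Q_cond = Q_evap + W
Q_cond = 145.1 + 69.5
Q_cond = 214.6 kW

214.6


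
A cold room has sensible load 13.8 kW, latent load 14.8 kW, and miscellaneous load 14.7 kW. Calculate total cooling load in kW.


Q_total = Q_s + Q_l + Q_misc
Q_total = 13.8 + 14.8 + 14.7
Q_total = 43.3 kW

43.3


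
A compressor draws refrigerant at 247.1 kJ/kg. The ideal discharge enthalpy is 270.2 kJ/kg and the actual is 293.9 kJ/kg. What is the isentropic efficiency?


dh_ideal = 270.2 - 247.1 = 23.1 kJ/kg
dh_actual = 293.9 - 247.1 = 46.8 kJ/kg
eta_s = dh_ideal / dh_actual = 23.1 / 46.8
eta_s = 0.4936

0.4936


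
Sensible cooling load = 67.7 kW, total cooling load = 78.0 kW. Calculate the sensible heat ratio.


SHR = Q_sensible / Q_total
SHR = 67.7 / 78.0
SHR = 0.868

0.868


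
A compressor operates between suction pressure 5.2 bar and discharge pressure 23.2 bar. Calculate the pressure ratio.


PR = P_high / P_low
PR = 23.2 / 5.2
PR = 4.462

4.462


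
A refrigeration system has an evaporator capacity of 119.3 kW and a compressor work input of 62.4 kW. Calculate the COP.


COP = Q_evap / W
COP = 119.3 / 62.4
COP = 1.912

1.912


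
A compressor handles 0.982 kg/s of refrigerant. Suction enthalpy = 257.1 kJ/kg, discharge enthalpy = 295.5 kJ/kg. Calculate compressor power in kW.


dh = 295.5 - 257.1 = 38.4 kJ/kg
W = m_dot * dh = 0.982 * 38.4 = 37.71 kW

37.71


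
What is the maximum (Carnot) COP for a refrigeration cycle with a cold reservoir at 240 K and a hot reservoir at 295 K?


dT = 295 - 240 = 55 K
COP_carnot = T_cold / dT = 240 / 55
COP_carnot = 4.364

4.364


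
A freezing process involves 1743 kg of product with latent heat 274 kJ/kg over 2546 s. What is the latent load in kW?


Q_lat = m * h_fg / t
Q_lat = 1743 * 274 / 2546
Q_lat = 187.58 kW

187.58


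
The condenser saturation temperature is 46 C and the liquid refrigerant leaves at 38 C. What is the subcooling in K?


Subcooling = T_cond - T_liquid
Subcooling = 46 - 38
Subcooling = 8 K

8


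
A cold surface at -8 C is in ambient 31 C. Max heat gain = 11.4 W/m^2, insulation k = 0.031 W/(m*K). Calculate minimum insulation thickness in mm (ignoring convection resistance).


dT = 31 - (-8) = 39 K
thickness = k * dT / q_max * 1000
thickness = 0.031 * 39 / 11.4 * 1000
thickness = 106.1 mm

106.1


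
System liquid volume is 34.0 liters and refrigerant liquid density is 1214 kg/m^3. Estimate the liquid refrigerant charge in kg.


Charge = V * rho / 1000
Charge = 34.0 * 1214 / 1000
Charge = 41.28 kg

41.28


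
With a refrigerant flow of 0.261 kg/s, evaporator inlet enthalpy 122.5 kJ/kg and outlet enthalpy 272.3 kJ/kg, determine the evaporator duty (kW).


dh = 272.3 - 122.5 = 149.8 kJ/kg
Q_evap = m_dot * dh = 0.261 * 149.8
Q_evap = 39.1 kW

39.1


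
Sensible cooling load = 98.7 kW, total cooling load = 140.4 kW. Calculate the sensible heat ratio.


SHR = Q_sensible / Q_total
SHR = 98.7 / 140.4
SHR = 0.703

0.703


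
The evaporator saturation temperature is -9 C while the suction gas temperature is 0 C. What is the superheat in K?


Superheat = T_suction - T_evap
Superheat = 0 - (-9)
Superheat = 9 K

9


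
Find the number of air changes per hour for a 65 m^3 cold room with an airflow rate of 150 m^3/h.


ACH = flow / volume
ACH = 150 / 65
ACH = 2.308

2.308


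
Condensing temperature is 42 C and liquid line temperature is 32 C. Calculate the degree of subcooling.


Subcooling = T_cond - T_liquid
Subcooling = 42 - 32
Subcooling = 10 K

10


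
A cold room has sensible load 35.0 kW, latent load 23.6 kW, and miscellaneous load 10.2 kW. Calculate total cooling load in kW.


Q_total = Q_s + Q_l + Q_misc
Q_total = 35.0 + 23.6 + 10.2
Q_total = 68.8 kW

68.8


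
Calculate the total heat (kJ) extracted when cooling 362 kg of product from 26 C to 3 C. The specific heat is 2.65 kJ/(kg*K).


dT = 26 - (3) = 23 K
Q = m * cp * dT = 362 * 2.65 * 23
Q = 22064 kJ

22064


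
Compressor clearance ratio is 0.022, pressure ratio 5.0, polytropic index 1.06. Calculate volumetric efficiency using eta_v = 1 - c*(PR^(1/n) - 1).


PR^(1/n) = 5.0^(1/1.06) = 4.56463089
eta_v = 1 - 0.022 * (4.56463089 - 1)
eta_v = 0.9216

0.9216


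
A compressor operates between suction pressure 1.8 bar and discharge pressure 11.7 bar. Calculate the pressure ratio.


PR = P_high / P_low
PR = 11.7 / 1.8
PR = 6.5

6.5


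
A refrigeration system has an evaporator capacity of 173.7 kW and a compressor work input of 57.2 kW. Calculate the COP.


COP = Q_evap / W
COP = 173.7 / 57.2
COP = 3.037

3.037


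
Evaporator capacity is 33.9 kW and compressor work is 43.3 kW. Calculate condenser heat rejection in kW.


Q_cond = Q_evap + W
Q_cond = 33.9 + 43.3
Q_cond = 77.2 kW

77.2


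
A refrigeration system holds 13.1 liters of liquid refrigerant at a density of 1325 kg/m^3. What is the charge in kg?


Charge = V * rho / 1000
Charge = 13.1 * 1325 / 1000
Charge = 17.36 kg

17.36


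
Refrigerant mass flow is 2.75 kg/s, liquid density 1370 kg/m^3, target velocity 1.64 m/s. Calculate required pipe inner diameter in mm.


A = m_dot / (rho * v) = 2.75 / (1370 * 1.64) = 0.00122396297 m^2
d = sqrt(4*A/pi) * 1000
d = 39.5 mm

39.5


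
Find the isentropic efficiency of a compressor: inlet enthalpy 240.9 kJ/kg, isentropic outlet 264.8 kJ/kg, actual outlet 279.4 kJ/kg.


dh_ideal = 264.8 - 240.9 = 23.9 kJ/kg
dh_actual = 279.4 - 240.9 = 38.5 kJ/kg
eta_s = dh_ideal / dh_actual = 23.9 / 38.5
eta_s = 0.6208

0.6208


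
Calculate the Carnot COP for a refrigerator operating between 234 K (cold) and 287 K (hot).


dT = 287 - 234 = 53 K
COP_carnot = T_cold / dT = 234 / 53
COP_carnot = 4.415

4.415


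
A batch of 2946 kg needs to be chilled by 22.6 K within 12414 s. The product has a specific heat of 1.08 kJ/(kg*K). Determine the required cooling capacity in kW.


Q = m * cp * dT / t
Q = 2946 * 1.08 * 22.6 / 12414
Q = 5.792 kW

5.792


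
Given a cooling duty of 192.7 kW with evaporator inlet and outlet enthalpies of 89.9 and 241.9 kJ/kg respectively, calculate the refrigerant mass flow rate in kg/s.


dh = 241.9 - 89.9 = 152.0 kJ/kg
m_dot = Q / dh = 192.7 / 152.0 = 1.2678 kg/s

1.2678


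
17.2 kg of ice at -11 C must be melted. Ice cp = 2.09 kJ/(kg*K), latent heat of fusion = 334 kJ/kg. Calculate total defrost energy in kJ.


Sensible heat = cp * dT = 2.09 * 11 = 22.99 kJ/kg
Total per kg = 22.99 + 334 = 356.99 kJ/kg
Q = m * total = 17.2 * 356.99
Q = 6140.2 kJ

6140.2


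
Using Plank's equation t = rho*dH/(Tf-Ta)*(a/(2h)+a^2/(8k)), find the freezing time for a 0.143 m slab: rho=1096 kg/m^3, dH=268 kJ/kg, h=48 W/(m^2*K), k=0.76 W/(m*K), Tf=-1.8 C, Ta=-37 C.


dT = -1.8 - (-37) = 35.2 K
term1 = a/(2h) = 0.143/(2*48) = 0.001489583333
term2 = a^2/(8k) = 0.143^2/(8*0.76) = 0.003363322368
t = rho*dH*1000/dT * (term1 + term2)
t = 1096*268*1000/35.2 * (0.001489583333 + 0.003363322368)
t = 40495 s

40495


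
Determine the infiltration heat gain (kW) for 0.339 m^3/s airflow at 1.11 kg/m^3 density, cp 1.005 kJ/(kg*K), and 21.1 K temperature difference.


Q = V_dot * rho * cp * dT
Q = 0.339 * 1.11 * 1.005 * 21.1
Q = 7.979 kW

7.979


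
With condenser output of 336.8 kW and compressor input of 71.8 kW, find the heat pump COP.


COP_hp = Q_cond / W
COP_hp = 336.8 / 71.8
COP_hp = 4.691

4.691


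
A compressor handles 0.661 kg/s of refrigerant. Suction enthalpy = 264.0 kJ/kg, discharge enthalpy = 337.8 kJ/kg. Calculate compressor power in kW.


dh = 337.8 - 264.0 = 73.8 kJ/kg
W = m_dot * dh = 0.661 * 73.8 = 48.78 kW

48.78


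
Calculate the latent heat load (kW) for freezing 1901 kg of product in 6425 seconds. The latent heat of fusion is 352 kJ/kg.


Q_lat = m * h_fg / t
Q_lat = 1901 * 352 / 6425
Q_lat = 104.15 kW

104.15


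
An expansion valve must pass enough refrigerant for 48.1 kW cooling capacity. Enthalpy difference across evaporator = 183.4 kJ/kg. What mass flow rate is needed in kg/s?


m_dot = Q / dh
m_dot = 48.1 / 183.4
m_dot = 0.2623 kg/s

0.2623


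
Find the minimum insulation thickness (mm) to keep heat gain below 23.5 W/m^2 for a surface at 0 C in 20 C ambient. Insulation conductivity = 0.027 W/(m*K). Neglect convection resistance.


dT = 20 - (0) = 20 K
thickness = k * dT / q_max * 1000
thickness = 0.027 * 20 / 23.5 * 1000
thickness = 23.0 mm

23.0


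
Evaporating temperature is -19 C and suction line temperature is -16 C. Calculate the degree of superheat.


Superheat = T_suction - T_evap
Superheat = -16 - (-19)
Superheat = 3 K

3


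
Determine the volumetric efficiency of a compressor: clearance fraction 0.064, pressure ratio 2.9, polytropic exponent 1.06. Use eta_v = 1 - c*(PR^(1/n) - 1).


PR^(1/n) = 2.9^(1/1.06) = 2.730389
eta_v = 1 - 0.064 * (2.730389 - 1)
eta_v = 0.8893

0.8893


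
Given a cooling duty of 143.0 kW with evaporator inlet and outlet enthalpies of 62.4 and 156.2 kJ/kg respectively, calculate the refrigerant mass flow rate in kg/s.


dh = 156.2 - 62.4 = 93.8 kJ/kg
m_dot = Q / dh = 143.0 / 93.8 = 1.5245 kg/s

1.5245


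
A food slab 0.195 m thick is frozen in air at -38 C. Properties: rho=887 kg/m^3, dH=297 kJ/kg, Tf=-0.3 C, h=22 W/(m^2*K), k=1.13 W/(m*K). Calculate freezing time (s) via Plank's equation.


dT = -0.3 - (-38) = 37.7 K
term1 = a/(2h) = 0.195/(2*22) = 0.004431818182
term2 = a^2/(8k) = 0.195^2/(8*1.13) = 0.00420630531
t = rho*dH*1000/dT * (term1 + term2)
t = 887*297*1000/37.7 * (0.004431818182 + 0.00420630531)
t = 60361 s

60361


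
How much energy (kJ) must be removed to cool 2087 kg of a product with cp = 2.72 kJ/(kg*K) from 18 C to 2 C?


dT = 18 - (2) = 16 K
Q = m * cp * dT = 2087 * 2.72 * 16
Q = 90826 kJ

90826


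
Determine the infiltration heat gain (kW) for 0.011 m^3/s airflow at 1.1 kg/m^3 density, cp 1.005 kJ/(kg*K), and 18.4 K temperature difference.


Q = V_dot * rho * cp * dT
Q = 0.011 * 1.1 * 1.005 * 18.4
Q = 0.224 kW

0.224


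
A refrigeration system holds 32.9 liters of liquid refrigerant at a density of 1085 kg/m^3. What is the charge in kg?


Charge = V * rho / 1000
Charge = 32.9 * 1085 / 1000
Charge = 35.7 kg

35.7


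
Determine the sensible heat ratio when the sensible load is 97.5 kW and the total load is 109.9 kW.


SHR = Q_sensible / Q_total
SHR = 97.5 / 109.9
SHR = 0.887

0.887


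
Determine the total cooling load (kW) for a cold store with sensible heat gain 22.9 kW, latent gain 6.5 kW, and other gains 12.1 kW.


Q_total = Q_s + Q_l + Q_misc
Q_total = 22.9 + 6.5 + 12.1
Q_total = 41.5 kW

41.5


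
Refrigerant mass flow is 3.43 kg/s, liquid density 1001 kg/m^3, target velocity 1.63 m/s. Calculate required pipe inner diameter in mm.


A = m_dot / (rho * v) = 3.43 / (1001 * 1.63) = 0.002102192286 m^2
d = sqrt(4*A/pi) * 1000
d = 51.7 mm

51.7


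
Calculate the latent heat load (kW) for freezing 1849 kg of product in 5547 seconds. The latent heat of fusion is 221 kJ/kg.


Q_lat = m * h_fg / t
Q_lat = 1849 * 221 / 5547
Q_lat = 73.67 kW

73.67


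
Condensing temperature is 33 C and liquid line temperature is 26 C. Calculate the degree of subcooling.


Subcooling = T_cond - T_liquid
Subcooling = 33 - 26
Subcooling = 7 K

7


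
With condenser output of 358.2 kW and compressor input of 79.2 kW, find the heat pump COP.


COP_hp = Q_cond / W
COP_hp = 358.2 / 79.2
COP_hp = 4.523

4.523


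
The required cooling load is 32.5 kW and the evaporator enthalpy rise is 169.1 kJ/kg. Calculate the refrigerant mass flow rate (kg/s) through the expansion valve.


m_dot = Q / dh
m_dot = 32.5 / 169.1
m_dot = 0.1922 kg/s

0.1922


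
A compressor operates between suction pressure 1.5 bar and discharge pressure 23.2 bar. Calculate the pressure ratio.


PR = P_high / P_low
PR = 23.2 / 1.5
PR = 15.467

15.467


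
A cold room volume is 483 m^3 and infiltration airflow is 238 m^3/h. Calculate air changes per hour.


ACH = flow / volume
ACH = 238 / 483
ACH = 0.493

0.493


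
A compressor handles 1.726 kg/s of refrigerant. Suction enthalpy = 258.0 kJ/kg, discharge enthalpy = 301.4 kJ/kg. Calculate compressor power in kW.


dh = 301.4 - 258.0 = 43.4 kJ/kg
W = m_dot * dh = 1.726 * 43.4 = 74.91 kW

74.91


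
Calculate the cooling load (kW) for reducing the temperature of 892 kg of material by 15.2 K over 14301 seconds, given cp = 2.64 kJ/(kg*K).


Q = m * cp * dT / t
Q = 892 * 2.64 * 15.2 / 14301
Q = 2.503 kW

2.503


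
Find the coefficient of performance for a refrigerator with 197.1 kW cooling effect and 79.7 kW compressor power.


COP = Q_evap / W
COP = 197.1 / 79.7
COP = 2.473

2.473


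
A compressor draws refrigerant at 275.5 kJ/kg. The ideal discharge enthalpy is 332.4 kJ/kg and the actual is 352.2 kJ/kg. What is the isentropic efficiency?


dh_ideal = 332.4 - 275.5 = 56.9 kJ/kg
dh_actual = 352.2 - 275.5 = 76.7 kJ/kg
eta_s = dh_ideal / dh_actual = 56.9 / 76.7
eta_s = 0.7419

0.7419


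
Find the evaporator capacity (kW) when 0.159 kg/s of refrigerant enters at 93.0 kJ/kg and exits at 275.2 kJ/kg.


dh = 275.2 - 93.0 = 182.2 kJ/kg
Q_evap = m_dot * dh = 0.159 * 182.2
Q_evap = 28.97 kW

28.97


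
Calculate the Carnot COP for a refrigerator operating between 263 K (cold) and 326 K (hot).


dT = 326 - 263 = 63 K
COP_carnot = T_cold / dT = 263 / 63
COP_carnot = 4.175

4.175


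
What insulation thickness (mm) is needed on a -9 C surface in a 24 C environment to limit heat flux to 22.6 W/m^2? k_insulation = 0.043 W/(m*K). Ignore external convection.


dT = 24 - (-9) = 33 K
thickness = k * dT / q_max * 1000
thickness = 0.043 * 33 / 22.6 * 1000
thickness = 62.8 mm

62.8


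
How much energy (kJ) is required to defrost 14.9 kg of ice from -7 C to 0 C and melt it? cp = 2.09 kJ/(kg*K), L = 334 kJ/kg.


Sensible heat = cp * dT = 2.09 * 7 = 14.63 kJ/kg
Total per kg = 14.63 + 334 = 348.63 kJ/kg
Q = m * total = 14.9 * 348.63
Q = 5194.6 kJ

5194.6


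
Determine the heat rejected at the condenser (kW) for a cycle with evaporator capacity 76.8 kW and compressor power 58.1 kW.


Q_cond = Q_evap + W
Q_cond = 76.8 + 58.1
Q_cond = 134.9 kW

134.9


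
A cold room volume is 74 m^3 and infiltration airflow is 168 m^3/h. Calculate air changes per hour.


ACH = flow / volume
ACH = 168 / 74
ACH = 2.27

2.27


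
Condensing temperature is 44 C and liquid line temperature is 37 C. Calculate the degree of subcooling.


Subcooling = T_cond - T_liquid
Subcooling = 44 - 37
Subcooling = 7 K

7


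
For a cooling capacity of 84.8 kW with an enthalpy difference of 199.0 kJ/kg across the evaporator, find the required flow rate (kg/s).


m_dot = Q / dh
m_dot = 84.8 / 199.0
m_dot = 0.4261 kg/s

0.4261


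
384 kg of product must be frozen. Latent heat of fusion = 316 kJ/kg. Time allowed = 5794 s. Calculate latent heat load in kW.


Q_lat = m * h_fg / t
Q_lat = 384 * 316 / 5794
Q_lat = 20.94 kW

20.94


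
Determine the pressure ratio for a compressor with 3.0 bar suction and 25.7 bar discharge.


PR = P_high / P_low
PR = 25.7 / 3.0
PR = 8.567

8.567


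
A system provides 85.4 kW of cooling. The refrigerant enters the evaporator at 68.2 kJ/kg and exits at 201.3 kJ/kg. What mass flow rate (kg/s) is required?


dh = 201.3 - 68.2 = 133.1 kJ/kg
m_dot = Q / dh = 85.4 / 133.1 = 0.6416 kg/s

0.6416


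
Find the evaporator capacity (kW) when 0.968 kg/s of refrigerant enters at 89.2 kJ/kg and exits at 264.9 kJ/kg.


dh = 264.9 - 89.2 = 175.7 kJ/kg
Q_evap = m_dot * dh = 0.968 * 175.7
Q_evap = 170.08 kW

170.08


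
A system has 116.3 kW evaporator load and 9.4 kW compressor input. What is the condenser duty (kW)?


Q_cond = Q_evap + W
Q_cond = 116.3 + 9.4
Q_cond = 125.7 kW

125.7


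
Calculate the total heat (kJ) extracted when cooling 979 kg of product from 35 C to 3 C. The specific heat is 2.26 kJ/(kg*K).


dT = 35 - (3) = 32 K
Q = m * cp * dT = 979 * 2.26 * 32
Q = 70801 kJ

70801


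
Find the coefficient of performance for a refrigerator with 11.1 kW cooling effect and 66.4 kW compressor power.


COP = Q_evap / W
COP = 11.1 / 66.4
COP = 0.167

0.167


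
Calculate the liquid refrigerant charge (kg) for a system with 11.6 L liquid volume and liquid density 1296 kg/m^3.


Charge = V * rho / 1000
Charge = 11.6 * 1296 / 1000
Charge = 15.03 kg

15.03


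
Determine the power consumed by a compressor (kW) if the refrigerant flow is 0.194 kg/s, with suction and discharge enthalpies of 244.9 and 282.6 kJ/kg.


dh = 282.6 - 244.9 = 37.7 kJ/kg
W = m_dot * dh = 0.194 * 37.7 = 7.31 kW

7.31


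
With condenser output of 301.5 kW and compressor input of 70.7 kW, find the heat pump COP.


COP_hp = Q_cond / W
COP_hp = 301.5 / 70.7
COP_hp = 4.264

4.264


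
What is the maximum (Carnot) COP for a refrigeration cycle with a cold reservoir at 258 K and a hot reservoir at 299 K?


dT = 299 - 258 = 41 K
COP_carnot = T_cold / dT = 258 / 41
COP_carnot = 6.293

6.293


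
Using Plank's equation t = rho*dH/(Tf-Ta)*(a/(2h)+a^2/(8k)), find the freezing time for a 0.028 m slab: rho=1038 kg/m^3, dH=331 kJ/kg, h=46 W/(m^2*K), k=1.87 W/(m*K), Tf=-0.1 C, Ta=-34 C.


dT = -0.1 - (-34) = 33.9 K
term1 = a/(2h) = 0.028/(2*46) = 0.0003043478261
term2 = a^2/(8k) = 0.028^2/(8*1.87) = 0.00005240641711
t = rho*dH*1000/dT * (term1 + term2)
t = 1038*331*1000/33.9 * (0.0003043478261 + 0.00005240641711)
t = 3616 s

3616


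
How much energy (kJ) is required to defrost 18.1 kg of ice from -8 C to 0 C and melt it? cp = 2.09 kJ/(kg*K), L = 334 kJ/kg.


Sensible heat = cp * dT = 2.09 * 8 = 16.72 kJ/kg
Total per kg = 16.72 + 334 = 350.72 kJ/kg
Q = m * total = 18.1 * 350.72
Q = 6348.0 kJ

6348.0


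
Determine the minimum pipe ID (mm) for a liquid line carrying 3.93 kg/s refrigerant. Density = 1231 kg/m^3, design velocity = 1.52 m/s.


A = m_dot / (rho * v) = 3.93 / (1231 * 1.52) = 0.002100346317 m^2
d = sqrt(4*A/pi) * 1000
d = 51.7 mm

51.7


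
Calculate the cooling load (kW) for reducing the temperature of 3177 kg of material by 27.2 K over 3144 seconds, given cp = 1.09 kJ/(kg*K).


Q = m * cp * dT / t
Q = 3177 * 1.09 * 27.2 / 3144
Q = 29.959 kW

29.959


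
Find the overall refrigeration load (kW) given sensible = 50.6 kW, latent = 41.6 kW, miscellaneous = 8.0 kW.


Q_total = Q_s + Q_l + Q_misc
Q_total = 50.6 + 41.6 + 8.0
Q_total = 100.2 kW

100.2


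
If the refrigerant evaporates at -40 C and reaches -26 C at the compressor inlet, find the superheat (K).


Superheat = T_suction - T_evap
Superheat = -26 - (-40)
Superheat = 14 K

14


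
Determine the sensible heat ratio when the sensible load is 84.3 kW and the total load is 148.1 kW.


SHR = Q_sensible / Q_total
SHR = 84.3 / 148.1
SHR = 0.569

0.569


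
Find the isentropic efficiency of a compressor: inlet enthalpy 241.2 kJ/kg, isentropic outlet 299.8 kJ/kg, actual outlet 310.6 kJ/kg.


dh_ideal = 299.8 - 241.2 = 58.6 kJ/kg
dh_actual = 310.6 - 241.2 = 69.4 kJ/kg
eta_s = dh_ideal / dh_actual = 58.6 / 69.4
eta_s = 0.8444

0.8444


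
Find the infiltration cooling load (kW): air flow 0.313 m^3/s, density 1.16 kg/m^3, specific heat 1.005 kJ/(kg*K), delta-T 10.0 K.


Q = V_dot * rho * cp * dT
Q = 0.313 * 1.16 * 1.005 * 10.0
Q = 3.649 kW

3.649


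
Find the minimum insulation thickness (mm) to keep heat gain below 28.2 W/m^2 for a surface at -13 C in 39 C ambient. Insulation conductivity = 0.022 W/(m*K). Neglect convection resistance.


dT = 39 - (-13) = 52 K
thickness = k * dT / q_max * 1000
thickness = 0.022 * 52 / 28.2 * 1000
thickness = 40.6 mm

40.6


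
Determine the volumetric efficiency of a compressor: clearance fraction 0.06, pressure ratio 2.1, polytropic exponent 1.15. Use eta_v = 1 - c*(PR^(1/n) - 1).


PR^(1/n) = 2.1^(1/1.15) = 1.90629756
eta_v = 1 - 0.06 * (1.90629756 - 1)
eta_v = 0.9456

0.9456


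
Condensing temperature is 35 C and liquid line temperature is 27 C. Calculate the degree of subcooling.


Subcooling = T_cond - T_liquid
Subcooling = 35 - 27
Subcooling = 8 K

8


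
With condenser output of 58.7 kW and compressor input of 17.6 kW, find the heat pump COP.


COP_hp = Q_cond / W
COP_hp = 58.7 / 17.6
COP_hp = 3.335

3.335


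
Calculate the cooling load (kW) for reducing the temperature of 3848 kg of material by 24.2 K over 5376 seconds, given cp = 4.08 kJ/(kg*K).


Q = m * cp * dT / t
Q = 3848 * 4.08 * 24.2 / 5376
Q = 70.673 kW

70.673


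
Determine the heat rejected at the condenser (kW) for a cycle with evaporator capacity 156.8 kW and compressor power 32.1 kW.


Q_cond = Q_evap + W
Q_cond = 156.8 + 32.1
Q_cond = 188.9 kW

188.9


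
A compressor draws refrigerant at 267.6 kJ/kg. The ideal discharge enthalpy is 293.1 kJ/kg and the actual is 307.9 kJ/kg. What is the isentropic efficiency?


dh_ideal = 293.1 - 267.6 = 25.5 kJ/kg
dh_actual = 307.9 - 267.6 = 40.3 kJ/kg
eta_s = dh_ideal / dh_actual = 25.5 / 40.3
eta_s = 0.6328

0.6328


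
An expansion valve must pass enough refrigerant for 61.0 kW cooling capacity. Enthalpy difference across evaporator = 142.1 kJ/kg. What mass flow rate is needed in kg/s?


m_dot = Q / dh
m_dot = 61.0 / 142.1
m_dot = 0.4293 kg/s

0.4293


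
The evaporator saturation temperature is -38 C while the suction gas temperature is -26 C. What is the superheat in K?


Superheat = T_suction - T_evap
Superheat = -26 - (-38)
Superheat = 12 K

12


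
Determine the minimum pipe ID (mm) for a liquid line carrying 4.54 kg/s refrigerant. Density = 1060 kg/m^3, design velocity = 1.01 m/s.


A = m_dot / (rho * v) = 4.54 / (1060 * 1.01) = 0.004240612741 m^2
d = sqrt(4*A/pi) * 1000
d = 73.5 mm

73.5


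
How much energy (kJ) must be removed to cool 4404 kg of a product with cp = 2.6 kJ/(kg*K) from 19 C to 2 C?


dT = 19 - (2) = 17 K
Q = m * cp * dT = 4404 * 2.6 * 17
Q = 194657 kJ

194657


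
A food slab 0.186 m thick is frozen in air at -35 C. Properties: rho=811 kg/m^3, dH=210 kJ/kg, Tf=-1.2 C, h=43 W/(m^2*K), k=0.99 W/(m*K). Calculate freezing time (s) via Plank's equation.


dT = -1.2 - (-35) = 33.8 K
term1 = a/(2h) = 0.186/(2*43) = 0.002162790698
term2 = a^2/(8k) = 0.186^2/(8*0.99) = 0.004368181818
t = rho*dH*1000/dT * (term1 + term2)
t = 811*210*1000/33.8 * (0.002162790698 + 0.004368181818)
t = 32908 s

32908


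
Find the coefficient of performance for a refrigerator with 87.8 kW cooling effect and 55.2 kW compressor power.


COP = Q_evap / W
COP = 87.8 / 55.2
COP = 1.591

1.591


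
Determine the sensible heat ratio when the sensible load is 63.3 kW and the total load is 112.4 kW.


SHR = Q_sensible / Q_total
SHR = 63.3 / 112.4
SHR = 0.563

0.563


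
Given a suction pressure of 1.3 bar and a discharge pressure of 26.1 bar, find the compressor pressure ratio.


PR = P_high / P_low
PR = 26.1 / 1.3
PR = 20.077

20.077


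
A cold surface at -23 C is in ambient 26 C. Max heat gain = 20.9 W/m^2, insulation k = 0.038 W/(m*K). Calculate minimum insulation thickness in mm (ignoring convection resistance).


dT = 26 - (-23) = 49 K
thickness = k * dT / q_max * 1000
thickness = 0.038 * 49 / 20.9 * 1000
thickness = 89.1 mm

89.1


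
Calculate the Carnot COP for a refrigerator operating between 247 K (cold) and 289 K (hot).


dT = 289 - 247 = 42 K
COP_carnot = T_cold / dT = 247 / 42
COP_carnot = 5.881

5.881


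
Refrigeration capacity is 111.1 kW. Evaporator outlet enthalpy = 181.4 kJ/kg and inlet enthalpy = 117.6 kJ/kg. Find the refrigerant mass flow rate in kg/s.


dh = 181.4 - 117.6 = 63.8 kJ/kg
m_dot = Q / dh = 111.1 / 63.8 = 1.7414 kg/s

1.7414


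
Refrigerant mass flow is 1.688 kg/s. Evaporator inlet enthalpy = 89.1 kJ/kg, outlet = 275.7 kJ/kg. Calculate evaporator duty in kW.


dh = 275.7 - 89.1 = 186.6 kJ/kg
Q_evap = m_dot * dh = 1.688 * 186.6
Q_evap = 314.98 kW

314.98


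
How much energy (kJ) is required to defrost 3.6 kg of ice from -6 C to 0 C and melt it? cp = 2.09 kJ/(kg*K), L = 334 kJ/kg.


Sensible heat = cp * dT = 2.09 * 6 = 12.54 kJ/kg
Total per kg = 12.54 + 334 = 346.54 kJ/kg
Q = m * total = 3.6 * 346.54
Q = 1247.5 kJ

1247.5


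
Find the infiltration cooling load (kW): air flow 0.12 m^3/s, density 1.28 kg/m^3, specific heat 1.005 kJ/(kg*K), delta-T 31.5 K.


Q = V_dot * rho * cp * dT
Q = 0.12 * 1.28 * 1.005 * 31.5
Q = 4.863 kW

4.863


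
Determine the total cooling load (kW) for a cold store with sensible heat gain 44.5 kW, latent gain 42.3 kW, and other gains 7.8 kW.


Q_total = Q_s + Q_l + Q_misc
Q_total = 44.5 + 42.3 + 7.8
Q_total = 94.6 kW

94.6


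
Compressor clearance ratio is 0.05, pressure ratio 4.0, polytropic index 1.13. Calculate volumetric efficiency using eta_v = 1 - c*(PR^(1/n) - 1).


PR^(1/n) = 4.0^(1/1.13) = 3.41033037
eta_v = 1 - 0.05 * (3.41033037 - 1)
eta_v = 0.8795

0.8795


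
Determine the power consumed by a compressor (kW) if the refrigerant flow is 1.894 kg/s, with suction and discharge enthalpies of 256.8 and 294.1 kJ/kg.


dh = 294.1 - 256.8 = 37.3 kJ/kg
W = m_dot * dh = 1.894 * 37.3 = 70.65 kW

70.65


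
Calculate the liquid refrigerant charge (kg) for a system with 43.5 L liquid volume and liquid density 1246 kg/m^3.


Charge = V * rho / 1000
Charge = 43.5 * 1246 / 1000
Charge = 54.2 kg

54.2


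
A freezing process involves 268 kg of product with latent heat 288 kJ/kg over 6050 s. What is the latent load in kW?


Q_lat = m * h_fg / t
Q_lat = 268 * 288 / 6050
Q_lat = 12.76 kW

12.76


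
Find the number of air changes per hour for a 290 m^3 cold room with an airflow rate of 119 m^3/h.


ACH = flow / volume
ACH = 119 / 290
ACH = 0.41

0.41


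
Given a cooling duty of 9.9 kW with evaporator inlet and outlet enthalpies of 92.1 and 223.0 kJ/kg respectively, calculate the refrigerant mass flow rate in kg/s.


dh = 223.0 - 92.1 = 130.9 kJ/kg
m_dot = Q / dh = 9.9 / 130.9 = 0.0756 kg/s

0.0756


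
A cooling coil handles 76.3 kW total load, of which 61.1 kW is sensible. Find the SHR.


SHR = Q_sensible / Q_total
SHR = 61.1 / 76.3
SHR = 0.801

0.801


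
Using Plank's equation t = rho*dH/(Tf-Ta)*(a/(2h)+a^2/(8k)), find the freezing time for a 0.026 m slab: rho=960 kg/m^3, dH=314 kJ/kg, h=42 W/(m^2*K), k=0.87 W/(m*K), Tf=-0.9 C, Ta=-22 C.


dT = -0.9 - (-22) = 21.1 K
term1 = a/(2h) = 0.026/(2*42) = 0.0003095238095
term2 = a^2/(8k) = 0.026^2/(8*0.87) = 0.00009712643678
t = rho*dH*1000/dT * (term1 + term2)
t = 960*314*1000/21.1 * (0.0003095238095 + 0.00009712643678)
t = 5810 s

5810


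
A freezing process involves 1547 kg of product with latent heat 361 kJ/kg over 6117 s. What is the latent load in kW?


Q_lat = m * h_fg / t
Q_lat = 1547 * 361 / 6117
Q_lat = 91.3 kW

91.3


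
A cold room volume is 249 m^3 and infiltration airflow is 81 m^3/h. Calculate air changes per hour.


ACH = flow / volume
ACH = 81 / 249
ACH = 0.325

0.325


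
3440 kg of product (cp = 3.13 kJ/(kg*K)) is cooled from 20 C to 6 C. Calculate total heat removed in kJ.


dT = 20 - (6) = 14 K
Q = m * cp * dT = 3440 * 3.13 * 14
Q = 150741 kJ

150741


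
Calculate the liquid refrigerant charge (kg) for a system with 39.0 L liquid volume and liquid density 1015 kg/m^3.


Charge = V * rho / 1000
Charge = 39.0 * 1015 / 1000
Charge = 39.59 kg

39.59


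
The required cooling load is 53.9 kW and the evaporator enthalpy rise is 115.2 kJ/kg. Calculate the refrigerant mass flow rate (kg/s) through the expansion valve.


m_dot = Q / dh
m_dot = 53.9 / 115.2
m_dot = 0.4679 kg/s

0.4679


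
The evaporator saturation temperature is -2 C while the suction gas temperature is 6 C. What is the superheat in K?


Superheat = T_suction - T_evap
Superheat = 6 - (-2)
Superheat = 8 K

8


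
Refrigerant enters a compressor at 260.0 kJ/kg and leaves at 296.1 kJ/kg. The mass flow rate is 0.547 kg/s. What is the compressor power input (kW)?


dh = 296.1 - 260.0 = 36.1 kJ/kg
W = m_dot * dh = 0.547 * 36.1 = 19.75 kW

19.75


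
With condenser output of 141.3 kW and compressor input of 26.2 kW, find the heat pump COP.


COP_hp = Q_cond / W
COP_hp = 141.3 / 26.2
COP_hp = 5.393

5.393


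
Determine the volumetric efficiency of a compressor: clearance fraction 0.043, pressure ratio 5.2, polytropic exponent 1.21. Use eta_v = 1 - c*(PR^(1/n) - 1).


PR^(1/n) = 5.2^(1/1.21) = 3.90605452
eta_v = 1 - 0.043 * (3.90605452 - 1)
eta_v = 0.875

0.875


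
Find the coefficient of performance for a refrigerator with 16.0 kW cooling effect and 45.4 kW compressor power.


COP = Q_evap / W
COP = 16.0 / 45.4
COP = 0.352

0.352
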